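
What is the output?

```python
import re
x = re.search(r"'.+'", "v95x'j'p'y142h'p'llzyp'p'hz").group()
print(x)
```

The match spans [4:25] → "'j'p'y142h'p'llzyp'p'".

'j'p'y142h'p'llzyp'p'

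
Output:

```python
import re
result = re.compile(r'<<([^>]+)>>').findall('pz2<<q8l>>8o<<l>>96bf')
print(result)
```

['q8l', 'l']

Scanning left to right: at [3:10] match '<<q8l>>', group 1 = 'q8l'; at [12:17] match '<<l>>', group 1 = 'l'.
One capturing group, so `findall` returns just the captured substring from each match — 2 in all.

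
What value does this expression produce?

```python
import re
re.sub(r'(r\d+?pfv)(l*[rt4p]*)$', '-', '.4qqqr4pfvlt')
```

This matches the literal 'r', then one or more of a digit (lazy), then the literal 'pfv' (captured); then zero or more of the literal 'l', then zero or more of one of [rt4p] (captured); then anchored at the end.
Matches: at [5:12] → 'r4pfvlt'.
Every occurrence is swapped for '-'.

'.4qqq-'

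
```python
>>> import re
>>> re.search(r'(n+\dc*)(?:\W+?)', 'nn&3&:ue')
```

Here no position works, so the call returns None.

None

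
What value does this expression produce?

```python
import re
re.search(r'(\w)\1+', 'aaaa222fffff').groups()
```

A backreference is literal: `\1` must see the identical characters the first group matched.
Unlike `match`, `search` isn't anchored — it looks for the pattern anywhere in the string.
The match spans [0:4] → 'aaaa'.
Captured: group 1 = 'a'.

('a',)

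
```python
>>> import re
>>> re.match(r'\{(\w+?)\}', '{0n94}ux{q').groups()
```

('0n94',)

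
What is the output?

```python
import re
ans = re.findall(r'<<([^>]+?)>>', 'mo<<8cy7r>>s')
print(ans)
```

['8cy7r']

Matches: at [2:11] match '<<8cy7r>>', group 1 = '8cy7r'.
One capturing group, so `findall` returns just the captured substring from the one match — 1 in all.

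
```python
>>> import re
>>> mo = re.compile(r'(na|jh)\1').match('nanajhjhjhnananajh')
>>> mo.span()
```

(0, 4)

With `match`, the pattern is implicitly anchored at the beginning.
The match spans [0:4] → 'nana'.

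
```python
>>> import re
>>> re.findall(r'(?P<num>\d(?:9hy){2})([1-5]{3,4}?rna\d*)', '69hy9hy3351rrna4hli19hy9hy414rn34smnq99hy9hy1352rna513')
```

The pattern matches a digit, then the literal '9hy' repeated 2 times (captured as 'num'); then 3 to 4 of a character in [1-5] (lazy), then the literal 'rna', then zero or more of a digit (captured).
`findall` packs the 2 group values into a tuple for every match.

[('99hy9hy', '1352rna513')]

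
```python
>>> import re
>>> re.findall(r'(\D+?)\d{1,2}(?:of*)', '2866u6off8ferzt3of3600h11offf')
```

Pattern: one or more of a non-digit (lazy) (captured); then 1 to 2 of a digit; then a literal 'o', then zero or more of a literal 'f' (non-capturing group).
Matches: at [4:9] match 'u6off', group 1 = 'u'; at [10:18] match 'ferzt3of', group 1 = 'ferzt'; at [22:29] match 'h11offf', group 1 = 'h'.
With a single group, `findall` returns only what that group captured — 3 items.

['u', 'ferzt', 'h']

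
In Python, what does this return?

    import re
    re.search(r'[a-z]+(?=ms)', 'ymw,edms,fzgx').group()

The lookaround is zero-width — it requires the adjacent text to match without consuming it, so the asserted text isn't part of the match.
The match spans [4:6] → 'ed'.

'ed'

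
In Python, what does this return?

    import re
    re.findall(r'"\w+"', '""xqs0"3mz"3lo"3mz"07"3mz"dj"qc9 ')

['"xqs0"', '"3lo"', '"07"', '"dj"']

Walking the string: at [1:7] → '"xqs0"'; at [10:15] → '"3lo"'; at [18:22] → '"07"'; at [25:29] → '"dj"'.
With no groups in the pattern, `findall` gives back each whole match — 4 here.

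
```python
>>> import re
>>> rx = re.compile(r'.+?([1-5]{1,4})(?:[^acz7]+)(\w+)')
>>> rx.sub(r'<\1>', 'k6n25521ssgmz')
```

'<2552>'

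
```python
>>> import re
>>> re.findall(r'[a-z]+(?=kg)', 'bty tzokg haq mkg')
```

Lookahead/lookbehind check context without consuming it, so the matched span excludes the asserted characters.
With no groups in the pattern, `findall` gives back each whole match — 2 here.

['tzo', 'm']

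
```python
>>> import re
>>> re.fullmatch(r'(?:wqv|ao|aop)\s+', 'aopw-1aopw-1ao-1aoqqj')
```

None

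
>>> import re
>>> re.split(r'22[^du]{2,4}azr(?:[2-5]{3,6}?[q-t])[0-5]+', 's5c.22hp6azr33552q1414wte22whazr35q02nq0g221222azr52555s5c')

['s5c.', 'wte22whazr35q02nq0g', 'c']

`split` removes every match and returns the 3 fragments in between.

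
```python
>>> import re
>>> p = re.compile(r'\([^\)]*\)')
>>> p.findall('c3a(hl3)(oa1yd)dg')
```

['(hl3)', '(oa1yd)']

Scanning left to right: at [3:8] → '(hl3)'; at [8:15] → '(oa1yd)'.
Since nothing is captured, `findall` lists the 2 matched substrings directly.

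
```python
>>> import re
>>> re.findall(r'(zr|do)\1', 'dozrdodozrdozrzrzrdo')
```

`\1` is not a pattern — it's the concrete string captured by group 1, re-applied verbatim.
Scanning left to right: at [4:8] match 'dodo', group 1 = 'do'; at [12:16] match 'zrzr', group 1 = 'zr'.
With a single group, `findall` returns only what that group captured — 2 items.

['do', 'zr']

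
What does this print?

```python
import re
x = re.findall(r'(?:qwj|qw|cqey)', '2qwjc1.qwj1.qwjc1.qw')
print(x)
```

['qwj', 'qwj', 'qwj', 'qw']

Branches in `(...|...)` are attempted left-to-right; the first branch that allows the whole pattern to succeed is taken.
No capturing groups, so `findall` returns the 4 full match strings.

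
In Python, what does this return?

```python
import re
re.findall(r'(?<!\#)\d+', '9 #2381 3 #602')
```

['9', '381', '3', '02']

The negative lookahead/lookbehind blocks any match where the forbidden context is present.
Walking the string: at [0:1] → '9'; at [4:7] → '381'; at [8:9] → '3'; at [12:14] → '02'.
With no groups in the pattern, `findall` gives back each whole match — 4 here.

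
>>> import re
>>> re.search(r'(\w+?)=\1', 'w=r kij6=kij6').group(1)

'kij6'

`\1` has to match the exact text group 1 already captured.
Unlike `match`, `search` isn't anchored — it looks for the pattern anywhere in the string.
The match spans [4:13] → 'kij6=kij6'.
Captured: group 1 = 'kij6'.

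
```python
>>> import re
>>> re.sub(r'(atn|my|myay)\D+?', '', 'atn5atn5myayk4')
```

'atn5atn5yk4'

Alternation tries branches left to right and keeps the first one that lets the overall match succeed at that position.
Each match is replaced by ''.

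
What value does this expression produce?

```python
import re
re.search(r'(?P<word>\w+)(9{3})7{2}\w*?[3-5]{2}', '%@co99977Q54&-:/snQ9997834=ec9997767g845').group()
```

'co99977Q54'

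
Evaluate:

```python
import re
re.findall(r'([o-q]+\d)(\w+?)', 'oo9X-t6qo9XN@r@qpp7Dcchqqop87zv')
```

Pattern: one or more of a character in [o-q], then a digit (captured); then one or more of a word character (lazy) (captured).
Scanning left to right: at [0:4] match 'oo9X', groups = ('oo9', 'X'); at [7:11] match 'qo9X', groups = ('qo9', 'X'); at [15:20] match 'qpp7D', groups = ('qpp7', 'D'); at [23:29] match 'qqop87', groups = ('qqop8', '7').
`findall` packs the 2 group values into a tuple for every match.

[('oo9', 'X'), ('qo9', 'X'), ('qpp7', 'D'), ('qqop8', '7')]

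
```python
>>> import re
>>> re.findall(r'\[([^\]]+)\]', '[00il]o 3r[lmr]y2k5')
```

['00il', 'lmr']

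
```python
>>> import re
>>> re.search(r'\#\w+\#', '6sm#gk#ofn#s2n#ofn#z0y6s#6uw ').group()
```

'#gk#'

`re.search` tries every starting position until one works.
The match spans [3:7] → '#gk#'.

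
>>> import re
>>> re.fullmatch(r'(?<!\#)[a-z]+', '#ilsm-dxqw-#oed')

None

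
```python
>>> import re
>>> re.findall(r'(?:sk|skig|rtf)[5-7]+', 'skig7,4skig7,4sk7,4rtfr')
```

With no groups in the pattern, `findall` gives back each whole match — 3 here.

['skig7', 'skig7', 'sk7']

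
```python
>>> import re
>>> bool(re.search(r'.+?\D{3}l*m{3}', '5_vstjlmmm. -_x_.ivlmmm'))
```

The match spans [0:10] → '5_vstjlmmm'.

True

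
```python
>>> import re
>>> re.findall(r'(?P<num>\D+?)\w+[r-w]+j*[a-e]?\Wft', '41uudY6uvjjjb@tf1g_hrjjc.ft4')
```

With the lazy modifier that quantifier settles for the fewest repetitions that let the rest of the pattern succeed (the atoms after it are unaffected and can still be greedy).
One capturing group, so `findall` returns just the captured substring from the one match — 1 in all.

['uvjjjb@']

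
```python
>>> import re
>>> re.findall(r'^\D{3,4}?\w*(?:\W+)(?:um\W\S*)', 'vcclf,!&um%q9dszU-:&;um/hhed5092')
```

The pattern matches anchored at the start of the string; then 3 to 4 of a non-digit (lazy), then zero or more of a word character; then one or more of a non-word character (non-capturing group); then the literal 'um', then a non-word character, then zero or more of a non-whitespace character (non-capturing group).
Scanning left to right: at [0:32] → 'vcclf,!&um%q9dszU-:&;um/hhed5092'.
Since nothing is captured, `findall` lists the 1 matched substring directly.

['vcclf,!&um%q9dszU-:&;um/hhed5092']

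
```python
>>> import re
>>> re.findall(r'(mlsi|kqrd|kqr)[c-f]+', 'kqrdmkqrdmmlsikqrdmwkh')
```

['kqr', 'kqr', 'kqr']

Matches: at [0:4] match 'kqrd', group 1 = 'kqr'; at [5:9] match 'kqrd', group 1 = 'kqr'; at [14:18] match 'kqrd', group 1 = 'kqr'.
One capturing group, so `findall` returns just the captured substring from each match — 3 in all.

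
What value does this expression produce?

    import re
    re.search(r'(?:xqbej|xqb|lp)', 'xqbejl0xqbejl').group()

Branches in `(...|...)` are attempted left-to-right; the first branch that allows the whole pattern to succeed is taken.
Unlike `match`, `search` isn't anchored — it looks for the pattern anywhere in the string.
The match spans [0:5] → 'xqbej'.

'xqbej'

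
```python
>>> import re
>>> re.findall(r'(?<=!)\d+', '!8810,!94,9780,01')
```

Lookahead/lookbehind check context without consuming it, so the matched span excludes the asserted characters.
Walking the string: at [1:5] → '8810'; at [7:9] → '94'.
Since nothing is captured, `findall` lists the 2 matched substrings directly.

['8810', '94']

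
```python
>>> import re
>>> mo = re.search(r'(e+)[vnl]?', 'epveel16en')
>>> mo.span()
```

This matches one or more of a literal 'e' (captured); then optionally one of [vnl].
Unlike `match`, `search` isn't anchored — it looks for the pattern anywhere in the string.
The match spans [0:1] → 'e'.
Captured: group 1 = 'e'.

(0, 1)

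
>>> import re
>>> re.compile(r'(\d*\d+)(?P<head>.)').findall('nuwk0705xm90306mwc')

[('0705', 'x'), ('90306', 'm')]

Pattern: zero or more of a digit, then one or more of a digit (captured); then any character (captured as 'head').
Matches: at [4:9] match '0705x', groups = ('0705', 'x'); at [10:16] match '90306m', groups = ('90306', 'm').
`findall` packs the 2 group values into a tuple for every match.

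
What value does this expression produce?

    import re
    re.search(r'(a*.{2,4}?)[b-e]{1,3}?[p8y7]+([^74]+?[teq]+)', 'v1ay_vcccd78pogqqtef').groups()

The match spans [2:19] → 'ay_vcccd78pogqqte'.
Captured: group 1 = 'ay_vc', group 2 = 'ogqqte'.

('ay_vc', 'ogqqte')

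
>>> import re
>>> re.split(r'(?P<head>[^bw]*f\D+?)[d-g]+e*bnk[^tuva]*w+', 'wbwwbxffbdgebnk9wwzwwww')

['wbwwb', 'xffb', '']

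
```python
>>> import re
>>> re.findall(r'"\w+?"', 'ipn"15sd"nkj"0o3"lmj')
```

['"15sd"', '"0o3"']

Walking the string: at [3:9] → '"15sd"'; at [12:17] → '"0o3"'.
Since nothing is captured, `findall` lists the 2 matched substrings directly.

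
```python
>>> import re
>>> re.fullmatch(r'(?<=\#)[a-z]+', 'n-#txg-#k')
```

Lookahead/lookbehind check context without consuming it, so the matched span excludes the asserted characters.
`re.fullmatch` is like wrapping the pattern in `^…$` (in single-line mode).
Here there's no way to consume every character, so the call returns None.

None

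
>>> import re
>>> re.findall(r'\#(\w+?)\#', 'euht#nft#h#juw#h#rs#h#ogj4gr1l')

['nft', 'juw', 'rs']

One capturing group, so `findall` returns just the captured substring from each match — 3 in all.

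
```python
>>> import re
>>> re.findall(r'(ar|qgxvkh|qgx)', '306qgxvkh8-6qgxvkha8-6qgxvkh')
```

['qgxvkh', 'qgxvkh', 'qgxvkh']

Alternation tries branches left to right and keeps the first one that lets the overall match succeed at that position.
`findall` collects group 1 from each match (3 total).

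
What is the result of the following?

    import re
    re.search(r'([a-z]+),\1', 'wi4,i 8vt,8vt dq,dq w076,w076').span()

After group 1 captures some text, `\1` only succeeds where that same text appears again.
`re.search` scans for the first position where the pattern succeeds.
The match spans [14:19] → 'dq,dq'.
Captured: group 1 = 'dq'.

(14, 19)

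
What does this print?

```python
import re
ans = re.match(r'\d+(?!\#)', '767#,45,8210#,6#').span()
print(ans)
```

(0, 2)

`re.match` only tries the pattern at the start of the string.
The match spans [0:2] → '76'.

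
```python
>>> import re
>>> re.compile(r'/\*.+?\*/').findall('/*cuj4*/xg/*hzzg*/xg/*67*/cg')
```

['/*cuj4*/', '/*hzzg*/', '/*67*/']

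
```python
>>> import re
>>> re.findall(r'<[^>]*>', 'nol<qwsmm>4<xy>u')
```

Scanning left to right: at [3:10] → '<qwsmm>'; at [11:15] → '<xy>'.
With no groups in the pattern, `findall` gives back each whole match — 2 here.

['<qwsmm>', '<xy>']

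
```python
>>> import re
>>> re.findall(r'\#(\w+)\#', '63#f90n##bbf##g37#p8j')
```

['f90n', 'bbf', 'g37']

Scanning left to right: at [2:8] match '#f90n#', group 1 = 'f90n'; at [8:13] match '#bbf#', group 1 = 'bbf'; at [13:18] match '#g37#', group 1 = 'g37'.
Because there's exactly one group, `findall` drops the full match and keeps group 1 from each hit.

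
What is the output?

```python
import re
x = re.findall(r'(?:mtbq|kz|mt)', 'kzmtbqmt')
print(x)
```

Alternation isn't longest-match — the leftmost alternative that fits at this position is chosen.
No capturing groups, so `findall` returns the 3 full match strings.

['kz', 'mtbq', 'mt']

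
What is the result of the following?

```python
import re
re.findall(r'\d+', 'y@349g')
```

Pattern: one or more of a digit.
Matches: at [2:5] → '349'.
No capturing groups, so `findall` returns the 1 full match string.

['349']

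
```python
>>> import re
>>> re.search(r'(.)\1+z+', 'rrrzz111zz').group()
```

After group 1 captures some text, `\1` only succeeds where that same text appears again.
`re.search` scans for the first position where the pattern succeeds.
The match spans [0:5] → 'rrrzz'.
Captured: group 1 = 'r'.

'rrrzz'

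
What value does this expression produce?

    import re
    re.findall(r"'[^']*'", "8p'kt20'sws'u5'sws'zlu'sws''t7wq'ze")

Matches: at [2:8] → "'kt20'"; at [11:15] → "'u5'"; at [18:23] → "'zlu'"; at [26:28] → "''".
With no groups in the pattern, `findall` gives back each whole match — 4 here.

["'kt20'", "'u5'", "'zlu'", "''"]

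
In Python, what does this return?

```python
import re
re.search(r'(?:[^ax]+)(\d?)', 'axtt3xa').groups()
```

('',)

This matches one or more of any character except [ax] (non-capturing group); then optionally a digit (captured).
`search` walks the string left to right and returns the first match it finds.
The match spans [2:5] → 'tt3'.
Captured: group 1 = ''.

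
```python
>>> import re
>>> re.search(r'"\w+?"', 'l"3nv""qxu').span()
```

(1, 6)

`re.search` scans for the first position where the pattern succeeds.
The match spans [1:6] → '"3nv"'.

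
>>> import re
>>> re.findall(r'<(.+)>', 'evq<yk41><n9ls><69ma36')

['yk41><n9ls']

Matches: at [3:15] match '<yk41><n9ls>', group 1 = 'yk41><n9ls'.
Because there's exactly one group, `findall` drops the full match and keeps group 1 from the one hit.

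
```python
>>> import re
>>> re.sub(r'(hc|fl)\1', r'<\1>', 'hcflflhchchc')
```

'hc<fl><hc>hc'

A backreference is literal: `\1` must see the identical characters the first group matched.
`\1` in the replacement pulls in group 1's text for each match.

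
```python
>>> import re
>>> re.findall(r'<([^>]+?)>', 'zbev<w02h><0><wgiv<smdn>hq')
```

['w02h', '0', 'wgiv<smdn']

`findall` collects group 1 from each match (3 total).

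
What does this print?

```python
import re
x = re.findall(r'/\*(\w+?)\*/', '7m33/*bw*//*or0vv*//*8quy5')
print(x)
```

['bw', 'or0vv']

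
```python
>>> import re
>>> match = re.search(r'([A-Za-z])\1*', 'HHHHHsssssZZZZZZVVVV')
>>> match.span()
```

`\1` is not a pattern — it's the concrete string captured by group 1, re-applied verbatim.
The match spans [0:5] → 'HHHHH'.

(0, 5)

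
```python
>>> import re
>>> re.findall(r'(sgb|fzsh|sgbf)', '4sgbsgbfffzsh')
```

The regex engine tests alternatives in the order written; an earlier branch that matches wins even if a later one would match more.
Walking the string: at [1:4] match 'sgb', group 1 = 'sgb'; at [4:7] match 'sgb', group 1 = 'sgb'; at [9:13] match 'fzsh', group 1 = 'fzsh'.
With a single group, `findall` returns only what that group captured — 3 items.

['sgb', 'sgb', 'fzsh']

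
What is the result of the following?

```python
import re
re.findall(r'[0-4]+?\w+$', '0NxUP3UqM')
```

['0NxUP3UqM']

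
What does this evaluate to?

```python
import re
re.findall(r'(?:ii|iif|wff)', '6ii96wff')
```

Walking the string: at [1:3] → 'ii'; at [5:8] → 'wff'.
`findall` yields the raw match text (2 of them) because the pattern has no groups.

['ii', 'wff']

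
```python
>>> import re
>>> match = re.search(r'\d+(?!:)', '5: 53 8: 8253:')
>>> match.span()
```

(3, 5)

`(?!…)`/`(?<!…)` only lets a position through if the neighbouring text does NOT match; no characters are consumed.
`re.search` scans for the first position where the pattern succeeds.
The match spans [3:5] → '53'.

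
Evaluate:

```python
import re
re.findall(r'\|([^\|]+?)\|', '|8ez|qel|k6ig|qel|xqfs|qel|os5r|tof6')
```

['8ez', 'k6ig', 'xqfs', 'os5r']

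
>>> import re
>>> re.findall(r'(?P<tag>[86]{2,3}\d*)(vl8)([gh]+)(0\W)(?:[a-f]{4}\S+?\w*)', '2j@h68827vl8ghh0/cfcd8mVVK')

[('68827', 'vl8', 'ghh', '0/')]

Pattern: 2 to 3 of one of [86], then zero or more of a digit (captured as 'tag'); then the literal 'v', then the literal 'l8' (captured); then one or more of one of [gh] (captured); then a literal '0', then a non-word character (captured); then exactly 4 of a character in [a-f], then one or more of a non-whitespace character (lazy), then zero or more of a word character (non-capturing group).
Scanning left to right: at [4:26] match '68827vl8ghh0/cfcd8mVVK', groups = ('68827', 'vl8', 'ghh', '0/').
With 4 capturing groups, `findall` returns a 4-tuple per match.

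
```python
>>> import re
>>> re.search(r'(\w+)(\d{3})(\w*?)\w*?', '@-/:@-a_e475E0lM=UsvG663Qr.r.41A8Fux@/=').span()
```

(6, 12)

With the lazy modifier that quantifier settles for the fewest repetitions that let the rest of the pattern succeed (the atoms after it are unaffected and can still be greedy).
The match spans [6:12] → 'a_e475'.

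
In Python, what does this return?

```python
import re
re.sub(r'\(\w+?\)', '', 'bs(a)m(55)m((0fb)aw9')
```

'bsmm(aw9'

Matches: at [2:5] → '(a)'; at [6:10] → '(55)'; at [12:17] → '(0fb)'.
`sub` substitutes '' at each match site.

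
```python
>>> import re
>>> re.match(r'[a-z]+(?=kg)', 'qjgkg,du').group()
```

'qjg'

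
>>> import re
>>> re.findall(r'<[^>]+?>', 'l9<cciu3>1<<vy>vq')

['<cciu3>', '<<vy>']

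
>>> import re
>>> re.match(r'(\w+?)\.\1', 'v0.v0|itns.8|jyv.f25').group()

`re.match` only tries the pattern at the start of the string.
The match spans [0:5] → 'v0.v0'.

'v0.v0'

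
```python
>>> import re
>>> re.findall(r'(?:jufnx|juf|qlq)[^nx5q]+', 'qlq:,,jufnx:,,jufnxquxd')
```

Matches: at [0:9] → 'qlq:,,juf'.
`findall` yields the raw match text (1 of them) because the pattern has no groups.

['qlq:,,juf']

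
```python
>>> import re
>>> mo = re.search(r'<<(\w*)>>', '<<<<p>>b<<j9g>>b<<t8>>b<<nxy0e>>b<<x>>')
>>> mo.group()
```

'<<p>>'

Unlike `match`, `search` isn't anchored — it looks for the pattern anywhere in the string.
The match spans [2:7] → '<<p>>'.
Captured: group 1 = 'p'.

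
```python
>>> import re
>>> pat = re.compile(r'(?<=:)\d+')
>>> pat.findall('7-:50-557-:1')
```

The `(?=…)`/`(?<=…)` assertion just peeks at neighbouring text; it doesn't advance the match position.
Since nothing is captured, `findall` lists the 2 matched substrings directly.

['50', '1']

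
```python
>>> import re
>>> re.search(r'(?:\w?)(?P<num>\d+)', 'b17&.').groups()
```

Pattern: optionally a word character (non-capturing group); then one or more of a digit (captured as 'num').
`re.search` scans for the first position where the pattern succeeds.
The match spans [0:3] → 'b17'.
Captured: group 1 = '17'.

('17',)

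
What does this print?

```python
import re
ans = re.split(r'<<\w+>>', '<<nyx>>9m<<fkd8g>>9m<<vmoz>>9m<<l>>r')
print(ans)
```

`split` removes every match and returns the 5 fragments in between.

['', '9m', '9m', '9m', 'r']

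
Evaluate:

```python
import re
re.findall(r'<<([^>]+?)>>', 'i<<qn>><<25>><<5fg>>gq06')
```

['qn', '25', '5fg']

One capturing group, so `findall` returns just the captured substring from each match — 3 in all.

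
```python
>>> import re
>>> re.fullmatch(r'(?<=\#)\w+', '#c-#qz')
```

`re.fullmatch` is like wrapping the pattern in `^…$` (in single-line mode).
Here the string isn't matched end-to-end, so the call returns None.

None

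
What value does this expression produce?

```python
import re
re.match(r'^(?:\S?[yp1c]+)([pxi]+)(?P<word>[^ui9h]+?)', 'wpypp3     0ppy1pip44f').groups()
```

The pattern matches anchored at the start of the string; then optionally a non-whitespace character, then one or more of one of [yp1c] (non-capturing group); then one or more of one of [pxi] (captured); then one or more of any character except [ui9h] (lazy) (captured as 'word').
Lazy quantifiers expand one character at a time until the remainder of the pattern can match.
`match` is anchored at position 0; if the pattern doesn't fit there, it returns None.
The match spans [0:6] → 'wpypp3'.
Captured: group 1 = 'p', group 2 = '3'.

('p', '3')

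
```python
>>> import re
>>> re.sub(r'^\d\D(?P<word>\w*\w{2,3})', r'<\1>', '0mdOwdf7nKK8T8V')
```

'<dOwdf7nKK8T8V>'

Each match is replaced using the text its own group 1 captured.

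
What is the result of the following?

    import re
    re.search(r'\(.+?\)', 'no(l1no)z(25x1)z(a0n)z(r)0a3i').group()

'(l1no)'

A `+?`/`*?`/`{m,n}?` starts at its minimum and grows only as far as needed for what follows to match.
`re.search` scans for the first position where the pattern succeeds.
The match spans [2:8] → '(l1no)'.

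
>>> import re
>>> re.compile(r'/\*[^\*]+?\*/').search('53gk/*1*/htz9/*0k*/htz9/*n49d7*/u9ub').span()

(4, 9)

`re.search` scans for the first position where the pattern succeeds.
The match spans [4:9] → '/*1*/'.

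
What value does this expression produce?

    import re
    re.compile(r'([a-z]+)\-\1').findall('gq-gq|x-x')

['gq', 'x']

The backreference `\1` re-matches whatever the first group consumed, character for character.
With a single group, `findall` returns only what that group captured — 2 items.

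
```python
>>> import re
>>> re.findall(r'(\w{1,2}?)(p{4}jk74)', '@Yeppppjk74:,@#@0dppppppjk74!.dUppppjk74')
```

[('Ye', 'ppppjk74'), ('pp', 'ppppjk74'), ('dU', 'ppppjk74')]

The pattern matches 1 to 2 of a word character (lazy) (captured); then exactly 4 of a literal 'p', then a literal 'j', then the literal 'k74' (captured).
Multiple groups make `findall` return tuples — one 2-tuple for each match.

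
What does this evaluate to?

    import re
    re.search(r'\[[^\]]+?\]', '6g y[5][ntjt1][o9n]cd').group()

Unlike `match`, `search` isn't anchored — it looks for the pattern anywhere in the string.
The match spans [4:7] → '[5]'.

'[5]'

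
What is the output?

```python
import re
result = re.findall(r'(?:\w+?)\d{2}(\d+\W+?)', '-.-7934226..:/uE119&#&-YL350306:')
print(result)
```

['4226.', '9&', '0306:']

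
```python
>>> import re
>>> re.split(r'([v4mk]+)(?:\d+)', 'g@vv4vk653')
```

This matches one or more of one of [v4mk] (captured); then one or more of a digit (non-capturing group).
Matches to split on: at [2:10] → 'vv4vk653'.
With a capturing group present, the delimiter's captured portion is kept in the result list.

['g@', 'vv4vk', '']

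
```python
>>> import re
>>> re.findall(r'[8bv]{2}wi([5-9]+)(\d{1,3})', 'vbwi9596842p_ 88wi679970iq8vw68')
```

[('95968', '42'), ('67997', '0')]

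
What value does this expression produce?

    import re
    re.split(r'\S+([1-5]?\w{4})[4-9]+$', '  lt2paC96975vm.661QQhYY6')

['  ', 'QhYY', '']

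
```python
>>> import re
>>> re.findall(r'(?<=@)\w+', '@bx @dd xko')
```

The lookaround is zero-width — it requires the adjacent text to match without consuming it, so the asserted text isn't part of the match.
Since nothing is captured, `findall` lists the 2 matched substrings directly.

['bx', 'dd']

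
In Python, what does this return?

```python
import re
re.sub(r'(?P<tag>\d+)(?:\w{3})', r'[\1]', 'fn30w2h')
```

'fn[30]'

The pattern matches one or more of a digit (captured as 'tag'); then exactly 3 of a word character (non-capturing group).
Matches: at [2:7] → '30w2h'.
`\1` in the replacement pulls in group 1's text for each match.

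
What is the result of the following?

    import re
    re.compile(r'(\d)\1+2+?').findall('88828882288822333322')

A backreference is literal: `\1` must see the identical characters the first group matched.
One capturing group, so `findall` returns just the captured substring from each match — 4 in all.

['8', '8', '8', '3']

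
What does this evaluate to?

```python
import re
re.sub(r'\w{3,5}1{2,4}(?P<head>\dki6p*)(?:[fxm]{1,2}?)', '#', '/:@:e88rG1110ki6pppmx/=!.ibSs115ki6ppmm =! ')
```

'/:@:#x/=!.#m =! '

With the lazy modifier that quantifier settles for the fewest repetitions that let the rest of the pattern succeed (the atoms after it are unaffected and can still be greedy).
Each match is replaced by '#'.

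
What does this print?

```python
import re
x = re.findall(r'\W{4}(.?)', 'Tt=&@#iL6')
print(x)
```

['i']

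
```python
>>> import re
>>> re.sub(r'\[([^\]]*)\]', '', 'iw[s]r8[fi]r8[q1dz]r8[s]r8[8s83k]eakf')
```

'iwr8r8r8r8eakf'

Matches: at [2:5] → '[s]'; at [7:11] → '[fi]'; at [13:19] → '[q1dz]'; at [21:24] → '[s]'; at [26:33] → '[8s83k]'.
Every occurrence is swapped for ''.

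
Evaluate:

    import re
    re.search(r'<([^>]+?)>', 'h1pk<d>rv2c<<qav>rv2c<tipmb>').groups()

The match spans [4:7] → '<d>'.
Captured: group 1 = 'd'.

('d',)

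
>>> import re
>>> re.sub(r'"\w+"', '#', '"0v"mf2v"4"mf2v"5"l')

'#mf2v#mf2v#l'

Every occurrence is swapped for '#'.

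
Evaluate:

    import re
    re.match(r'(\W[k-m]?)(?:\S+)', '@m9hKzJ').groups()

('@m',)

This matches a non-word character, then optionally a character in [k-m] (captured); then one or more of a non-whitespace character (non-capturing group).
With `match`, the pattern is implicitly anchored at the beginning.
The match spans [0:7] → '@m9hKzJ'.
Captured: group 1 = '@m'.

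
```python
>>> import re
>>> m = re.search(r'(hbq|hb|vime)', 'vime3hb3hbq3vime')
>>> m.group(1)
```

'vime'

`search` walks the string left to right and returns the first match it finds.
The match spans [0:4] → 'vime'.
Captured: group 1 = 'vime'.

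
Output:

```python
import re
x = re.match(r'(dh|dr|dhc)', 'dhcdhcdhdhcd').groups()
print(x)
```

('dh',)

The match spans [0:2] → 'dh'.
Captured: group 1 = 'dh'.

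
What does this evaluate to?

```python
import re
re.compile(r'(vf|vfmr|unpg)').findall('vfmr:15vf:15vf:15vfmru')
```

['vf', 'vf', 'vf', 'vf']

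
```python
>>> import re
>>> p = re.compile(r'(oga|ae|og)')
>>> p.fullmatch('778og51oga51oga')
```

`fullmatch` succeeds only if the pattern covers the string from start to end.
Here the pattern can't cover the whole string, so the call returns None.

None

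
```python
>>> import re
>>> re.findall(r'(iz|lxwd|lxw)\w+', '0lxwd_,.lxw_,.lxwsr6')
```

Alternation isn't longest-match — the leftmost alternative that fits at this position is chosen.
`findall` collects group 1 from each match (3 total).

['lxwd', 'lxw', 'lxw']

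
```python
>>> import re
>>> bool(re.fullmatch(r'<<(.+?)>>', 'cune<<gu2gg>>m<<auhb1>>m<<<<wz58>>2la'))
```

`re.fullmatch` requires the pattern to consume the entire string.
Here there's no way to consume every character, so the call returns None, and `bool(None)` is False.

False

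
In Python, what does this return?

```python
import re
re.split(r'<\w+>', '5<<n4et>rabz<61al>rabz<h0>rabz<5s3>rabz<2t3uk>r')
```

['5<', 'rabz', 'rabz', 'rabz', 'rabz', 'r']

Matches to split on: at [2:8] → '<n4et>'; at [12:18] → '<61al>'; at [22:26] → '<h0>'; at [30:35] → '<5s3>'; at [39:46] → '<2t3uk>'.
The string is cut at each match, leaving 6 pieces.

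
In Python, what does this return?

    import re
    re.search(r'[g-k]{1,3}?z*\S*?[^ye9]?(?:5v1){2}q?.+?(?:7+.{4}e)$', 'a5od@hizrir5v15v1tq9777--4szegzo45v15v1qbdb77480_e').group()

The pattern matches 1 to 3 of a character in [g-k] (lazy), then zero or more of a literal 'z'; then zero or more of a non-whitespace character (lazy), then optionally any character except [ye9]; then the literal '5v1' repeated 2 times, then optionally the literal 'q', then one or more of any character (lazy); then one or more of a literal '7', then exactly 4 of any character, then a literal 'e' (non-capturing group); then anchored at the end.
The match spans [5:50] → 'hizrir5v15v1tq9777--4szegzo45v15v1qbdb77480_e'.

'hizrir5v15v1tq9777--4szegzo45v15v1qbdb77480_e'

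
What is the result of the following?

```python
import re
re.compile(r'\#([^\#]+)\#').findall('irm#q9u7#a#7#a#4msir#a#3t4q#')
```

['q9u7', '7', '4msir', '3t4q']

Scanning left to right: at [3:9] match '#q9u7#', group 1 = 'q9u7'; at [10:13] match '#7#', group 1 = '7'; at [14:21] match '#4msir#', group 1 = '4msir'; at [22:28] match '#3t4q#', group 1 = '3t4q'.
With a single group, `findall` returns only what that group captured — 4 items.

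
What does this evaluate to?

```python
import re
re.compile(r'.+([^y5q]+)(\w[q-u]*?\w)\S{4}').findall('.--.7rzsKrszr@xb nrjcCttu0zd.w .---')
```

The pattern matches one or more of any character; then one or more of any character except [y5q] (captured); then a word character, then zero or more of a character in [q-u] (lazy), then a word character (captured); then exactly 4 of a non-whitespace character.
Matches: at [0:30] match '.--.7rzsKrszr@xb nrjcCttu0zd.w', groups = ('t', 'u0').
2 groups means the one result is a tuple of 2 captured strings — 1 here.

[('t', 'u0')]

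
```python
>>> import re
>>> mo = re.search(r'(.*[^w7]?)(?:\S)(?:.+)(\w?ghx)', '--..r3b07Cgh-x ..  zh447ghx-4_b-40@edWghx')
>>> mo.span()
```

(0, 41)

Pattern: zero or more of any character, then optionally any character except [w7] (captured); then a non-whitespace character (non-capturing group); then one or more of any character (non-capturing group); then optionally a word character, then the literal 'ghx' (captured).
`search` walks the string left to right and returns the first match it finds.
The match spans [0:41] → '--..r3b07Cgh-x ..  zh447ghx-4_b-40@edWghx'.
Captured: group 1 = '--..r3b07Cgh-x ..  zh447ghx-4_b-40@e', group 2 = 'ghx'.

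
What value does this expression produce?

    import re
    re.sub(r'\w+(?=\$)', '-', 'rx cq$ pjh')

'rx -$ pjh'

Lookahead/lookbehind check context without consuming it, so the matched span excludes the asserted characters.
Every occurrence is swapped for '-'.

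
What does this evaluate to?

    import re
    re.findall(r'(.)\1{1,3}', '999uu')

['9', 'u']

The backreference `\1` re-matches whatever the first group consumed, character for character.
Matches: at [0:3] match '999', group 1 = '9'; at [3:5] match 'uu', group 1 = 'u'.
One capturing group, so `findall` returns just the captured substring from each match — 2 in all.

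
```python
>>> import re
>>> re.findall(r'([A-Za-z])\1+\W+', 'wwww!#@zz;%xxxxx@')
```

['w', 'z', 'x']

After group 1 captures some text, `\1` only succeeds where that same text appears again.
One capturing group, so `findall` returns just the captured substring from each match — 3 in all.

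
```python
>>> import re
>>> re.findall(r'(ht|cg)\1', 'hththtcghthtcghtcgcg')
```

`\1` has to match the exact text group 1 already captured.
Scanning left to right: at [0:4] match 'htht', group 1 = 'ht'; at [8:12] match 'htht', group 1 = 'ht'; at [16:20] match 'cgcg', group 1 = 'cg'.
With a single group, `findall` returns only what that group captured — 3 items.

['ht', 'ht', 'cg']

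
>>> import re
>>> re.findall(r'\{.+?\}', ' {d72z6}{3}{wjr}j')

Because the quantifier is non-greedy, it stops expanding at the earliest point where the rest of the pattern can succeed.
Scanning left to right: at [1:8] → '{d72z6}'; at [8:11] → '{3}'; at [11:16] → '{wjr}'.
With no groups in the pattern, `findall` gives back each whole match — 3 here.

['{d72z6}', '{3}', '{wjr}']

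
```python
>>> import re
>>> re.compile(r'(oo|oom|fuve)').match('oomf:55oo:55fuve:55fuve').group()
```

'oo'

Alternation isn't longest-match — the leftmost alternative that fits at this position is chosen.
With `match`, the pattern is implicitly anchored at the beginning.
The match spans [0:2] → 'oo'.
Captured: group 1 = 'oo'.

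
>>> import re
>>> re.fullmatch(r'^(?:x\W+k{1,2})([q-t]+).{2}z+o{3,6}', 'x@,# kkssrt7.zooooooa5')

None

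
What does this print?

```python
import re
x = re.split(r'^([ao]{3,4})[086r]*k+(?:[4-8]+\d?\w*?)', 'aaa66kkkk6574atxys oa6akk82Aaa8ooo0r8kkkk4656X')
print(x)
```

The pattern matches anchored at the start of the string; then 3 to 4 of one of [ao] (captured); then zero or more of one of [086r], then one or more of a literal 'k'; then one or more of a character in [4-8], then optionally a digit, then zero or more of a word character (lazy) (non-capturing group).
Matches to split on: at [0:13] → 'aaa66kkkk6574'.
The group in the pattern means `split` returns the separators' captures alongside the pieces.

['', 'aaa', 'atxys oa6akk82Aaa8ooo0r8kkkk4656X']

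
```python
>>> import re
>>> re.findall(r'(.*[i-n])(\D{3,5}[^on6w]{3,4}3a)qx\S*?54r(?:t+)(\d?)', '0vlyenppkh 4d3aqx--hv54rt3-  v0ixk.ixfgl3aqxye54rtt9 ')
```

[('0vlyenppkh 4d3aqx--hv54rt3-  v0ixk', '.ixfgl3a', '9')]

Pattern: zero or more of any character, then a character in [i-n] (captured); then 3 to 5 of a non-digit, then 3 to 4 of any character except [on6w], then the literal '3a' (captured); then the literal 'qx', then zero or more of a non-whitespace character (lazy), then the literal '54r'; then one or more of a literal 't' (non-capturing group); then optionally a digit (captured).
Walking the string: at [0:52] match '0vlyenppkh 4d3aqx--hv54rt3-  v0ixk.ixfgl3aqxye54rtt9', groups = ('0vlyenppkh 4d3aqx--hv54rt3-  v0ixk', '.ixfgl3a', '9').
With 3 capturing groups, `findall` returns a 3-tuple per match.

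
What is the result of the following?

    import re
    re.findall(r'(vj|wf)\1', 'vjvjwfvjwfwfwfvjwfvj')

['vj', 'wf']

A backreference is literal: `\1` must see the identical characters the first group matched.
With a single group, `findall` returns only what that group captured — 2 items.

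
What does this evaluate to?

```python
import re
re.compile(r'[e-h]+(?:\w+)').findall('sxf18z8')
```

['f18z8']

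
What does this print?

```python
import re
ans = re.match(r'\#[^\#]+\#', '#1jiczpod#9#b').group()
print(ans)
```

#1jiczpod#

With `match`, the pattern is implicitly anchored at the beginning.
The match spans [0:10] → '#1jiczpod#'.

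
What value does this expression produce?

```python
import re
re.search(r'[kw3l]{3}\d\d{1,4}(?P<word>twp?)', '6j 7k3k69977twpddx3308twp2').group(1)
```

'twp'

Pattern: exactly 3 of one of [kw3l], then a digit, then 1 to 4 of a digit; then the literal 'tw', then optionally a literal 'p' (captured as 'word').
`search` walks the string left to right and returns the first match it finds.
The match spans [4:15] → 'k3k69977twp'.
Captured: group 1 = 'twp'.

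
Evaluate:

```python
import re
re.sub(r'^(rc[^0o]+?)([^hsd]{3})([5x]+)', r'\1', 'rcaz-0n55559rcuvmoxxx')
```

This matches anchored at the start of the string; then the literal 'rc', then one or more of any character except [0o] (lazy) (captured); then exactly 3 of any character except [hsd] (captured); then one or more of one of [5x] (captured).
With the lazy modifier that quantifier settles for the fewest repetitions that let the rest of the pattern succeed (the atoms after it are unaffected and can still be greedy).
Matches: at [0:11] → 'rcaz-0n5555'.
The replacement refers to a captured group, so each match is rewritten using its own captured text.

'rcaz9rcuvmoxxx'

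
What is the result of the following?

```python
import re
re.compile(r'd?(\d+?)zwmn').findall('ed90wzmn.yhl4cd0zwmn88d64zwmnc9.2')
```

['0', '64']

Because there's exactly one group, `findall` drops the full match and keeps group 1 from each hit.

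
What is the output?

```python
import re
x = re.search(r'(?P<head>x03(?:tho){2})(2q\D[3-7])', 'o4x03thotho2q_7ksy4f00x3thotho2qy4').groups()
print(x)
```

The match spans [2:15] → 'x03thotho2q_7'.
Captured: group 1 = 'x03thotho', group 2 = '2q_7'.

('x03thotho', '2q_7')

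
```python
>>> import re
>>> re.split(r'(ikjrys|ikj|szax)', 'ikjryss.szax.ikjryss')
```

`|` is ordered: at each position the engine commits to the first alternative that works.
Matches to split on: at [0:6] → 'ikjrys'; at [8:12] → 'szax'; at [13:19] → 'ikjrys'.
Because the pattern has a capturing group, `split` also inserts each captured text between the pieces.

['', 'ikjrys', 's.', 'szax', '.', 'ikjrys', 's']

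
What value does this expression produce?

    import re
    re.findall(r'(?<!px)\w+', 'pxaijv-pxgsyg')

Because the assertion is negative and zero-width, positions next to the forbidden text are skipped.
Scanning left to right: at [0:6] → 'pxaijv'; at [7:13] → 'pxgsyg'.
No capturing groups, so `findall` returns the 2 full match strings.

['pxaijv', 'pxgsyg']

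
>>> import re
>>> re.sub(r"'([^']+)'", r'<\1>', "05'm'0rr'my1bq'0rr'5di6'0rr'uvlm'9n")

'05<m>0rr<my1bq>0rr<5di6>0rr<uvlm>9n'

Matches: at [2:5] → "'m'"; at [8:15] → "'my1bq'"; at [18:24] → "'5di6'"; at [27:33] → "'uvlm'".
The replacement refers to a captured group, so each match is rewritten using its own captured text.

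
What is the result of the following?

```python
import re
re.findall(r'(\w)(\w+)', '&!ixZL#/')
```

[('i', 'xZL')]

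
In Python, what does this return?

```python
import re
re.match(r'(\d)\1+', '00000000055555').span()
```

With `match`, the pattern is implicitly anchored at the beginning.
The match spans [0:9] → '000000000'.

(0, 9)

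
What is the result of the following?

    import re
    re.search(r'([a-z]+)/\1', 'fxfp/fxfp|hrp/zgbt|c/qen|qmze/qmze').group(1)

'fxfp'

A backreference is literal: `\1` must see the identical characters the first group matched.
`search` walks the string left to right and returns the first match it finds.
The match spans [0:9] → 'fxfp/fxfp'.
Captured: group 1 = 'fxfp'.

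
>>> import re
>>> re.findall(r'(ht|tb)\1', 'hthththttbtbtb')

['ht', 'ht', 'tb']

The backreference `\1` re-matches whatever the first group consumed, character for character.
One capturing group, so `findall` returns just the captured substring from each match — 3 in all.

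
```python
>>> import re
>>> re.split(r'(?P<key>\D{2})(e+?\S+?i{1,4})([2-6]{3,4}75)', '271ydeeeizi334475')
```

['271', 'yd', 'eeeizi', '334475', '']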